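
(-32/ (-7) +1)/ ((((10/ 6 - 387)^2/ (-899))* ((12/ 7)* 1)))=-105183/ 5345344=-0.02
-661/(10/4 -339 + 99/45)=6610/3343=1.98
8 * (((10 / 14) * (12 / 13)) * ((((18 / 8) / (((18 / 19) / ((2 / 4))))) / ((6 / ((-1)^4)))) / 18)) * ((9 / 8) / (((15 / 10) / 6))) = 0.26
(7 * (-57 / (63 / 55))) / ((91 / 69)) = -24035 / 91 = -264.12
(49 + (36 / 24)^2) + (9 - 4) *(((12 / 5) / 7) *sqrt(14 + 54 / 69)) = 57.84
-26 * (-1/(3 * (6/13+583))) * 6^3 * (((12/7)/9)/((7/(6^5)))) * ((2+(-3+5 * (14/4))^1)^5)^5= 11310003254066049534573185163850060977437793/6089359360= 1857338774971896146160963000000000.00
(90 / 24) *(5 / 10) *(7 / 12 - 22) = -1285 / 32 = -40.16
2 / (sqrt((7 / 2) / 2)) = 4*sqrt(7) / 7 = 1.51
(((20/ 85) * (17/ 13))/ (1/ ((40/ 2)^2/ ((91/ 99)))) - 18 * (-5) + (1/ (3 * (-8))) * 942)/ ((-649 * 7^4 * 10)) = -873749/ 73736342680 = -0.00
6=6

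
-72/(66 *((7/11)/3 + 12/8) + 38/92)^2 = -16928/3024121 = -0.01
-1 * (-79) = 79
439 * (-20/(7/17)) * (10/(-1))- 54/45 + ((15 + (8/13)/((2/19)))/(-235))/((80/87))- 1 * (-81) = 364927796801/1710800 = 213308.27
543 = 543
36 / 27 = 4 / 3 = 1.33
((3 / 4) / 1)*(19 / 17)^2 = 1083 / 1156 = 0.94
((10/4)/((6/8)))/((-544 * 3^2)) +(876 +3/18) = 876.17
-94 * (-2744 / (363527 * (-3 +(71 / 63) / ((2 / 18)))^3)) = 11059006 / 5680109375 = 0.00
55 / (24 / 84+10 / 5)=385 / 16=24.06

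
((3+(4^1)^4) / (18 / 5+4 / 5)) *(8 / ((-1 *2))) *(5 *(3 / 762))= -6475 / 1397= -4.63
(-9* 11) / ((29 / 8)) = -792 / 29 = -27.31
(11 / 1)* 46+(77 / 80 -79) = 34237 / 80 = 427.96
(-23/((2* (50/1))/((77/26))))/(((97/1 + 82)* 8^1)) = -1771/3723200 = -0.00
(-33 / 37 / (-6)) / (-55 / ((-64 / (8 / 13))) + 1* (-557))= -572 / 2141301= -0.00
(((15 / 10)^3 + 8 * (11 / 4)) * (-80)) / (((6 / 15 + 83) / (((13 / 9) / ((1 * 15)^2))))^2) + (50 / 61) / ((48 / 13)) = 617946286243 / 2783761178760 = 0.22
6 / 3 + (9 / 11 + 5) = 86 / 11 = 7.82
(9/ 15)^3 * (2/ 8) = 27/ 500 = 0.05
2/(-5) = -2/5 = -0.40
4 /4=1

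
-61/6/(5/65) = -793/6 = -132.17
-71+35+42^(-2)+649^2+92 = 743097349 / 1764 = 421257.00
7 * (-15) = -105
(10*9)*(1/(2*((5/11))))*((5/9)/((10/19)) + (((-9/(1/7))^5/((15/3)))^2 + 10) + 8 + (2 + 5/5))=195016197792594697277/50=3900323955851893945.54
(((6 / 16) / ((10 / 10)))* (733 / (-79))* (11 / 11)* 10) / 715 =-2199 / 45188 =-0.05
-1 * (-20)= 20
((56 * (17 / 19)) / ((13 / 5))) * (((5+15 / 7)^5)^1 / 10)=21250000000 / 593047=35831.90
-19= -19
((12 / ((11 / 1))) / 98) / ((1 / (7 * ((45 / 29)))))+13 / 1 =29299 / 2233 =13.12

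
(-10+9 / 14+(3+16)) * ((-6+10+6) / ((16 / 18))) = 6075 / 56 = 108.48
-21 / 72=-7 / 24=-0.29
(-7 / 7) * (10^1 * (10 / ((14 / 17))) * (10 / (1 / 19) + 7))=-167450 / 7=-23921.43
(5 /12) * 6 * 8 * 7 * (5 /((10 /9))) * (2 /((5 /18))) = 4536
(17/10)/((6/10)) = 17/6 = 2.83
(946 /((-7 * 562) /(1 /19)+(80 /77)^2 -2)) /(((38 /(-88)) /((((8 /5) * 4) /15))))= 1974309568 /157880912775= 0.01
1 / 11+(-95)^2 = 99276 / 11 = 9025.09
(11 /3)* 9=33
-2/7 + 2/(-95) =-204/665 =-0.31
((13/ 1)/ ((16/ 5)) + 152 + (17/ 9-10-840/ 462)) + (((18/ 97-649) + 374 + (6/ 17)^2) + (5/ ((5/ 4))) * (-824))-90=-156061329821/ 44404272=-3514.56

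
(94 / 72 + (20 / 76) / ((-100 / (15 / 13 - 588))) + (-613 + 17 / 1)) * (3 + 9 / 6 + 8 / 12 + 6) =-883443709 / 133380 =-6623.51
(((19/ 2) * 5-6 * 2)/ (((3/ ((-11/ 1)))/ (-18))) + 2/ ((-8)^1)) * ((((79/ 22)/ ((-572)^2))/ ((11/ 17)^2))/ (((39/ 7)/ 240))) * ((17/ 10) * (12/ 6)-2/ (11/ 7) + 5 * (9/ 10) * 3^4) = 60398529520203/ 62273912272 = 969.88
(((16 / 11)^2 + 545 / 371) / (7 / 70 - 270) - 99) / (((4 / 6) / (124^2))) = -276687951798264 / 121160809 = -2283642.33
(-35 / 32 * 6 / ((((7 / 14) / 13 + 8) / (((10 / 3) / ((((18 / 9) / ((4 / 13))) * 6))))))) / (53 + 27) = -0.00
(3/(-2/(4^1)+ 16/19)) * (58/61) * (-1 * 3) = -19836/793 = -25.01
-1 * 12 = -12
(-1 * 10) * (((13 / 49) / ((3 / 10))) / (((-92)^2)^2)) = -0.00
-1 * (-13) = 13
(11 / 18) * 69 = 253 / 6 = 42.17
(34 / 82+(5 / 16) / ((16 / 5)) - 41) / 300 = -141653 / 1049600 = -0.13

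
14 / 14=1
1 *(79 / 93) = 79 / 93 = 0.85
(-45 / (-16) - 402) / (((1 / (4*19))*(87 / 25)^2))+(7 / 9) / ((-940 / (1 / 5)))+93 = -42905102681 / 17787150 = -2412.14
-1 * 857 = -857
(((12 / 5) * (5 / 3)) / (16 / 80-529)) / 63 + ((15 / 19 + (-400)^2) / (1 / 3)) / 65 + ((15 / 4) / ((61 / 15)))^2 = 4522708909431997 / 612376639056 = 7385.50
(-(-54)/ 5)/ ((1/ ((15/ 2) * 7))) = 567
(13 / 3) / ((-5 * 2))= -13 / 30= -0.43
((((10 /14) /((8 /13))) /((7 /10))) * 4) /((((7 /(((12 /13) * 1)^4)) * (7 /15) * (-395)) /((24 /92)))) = -9331200 /9584669549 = -0.00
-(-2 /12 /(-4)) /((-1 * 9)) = 1 /216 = 0.00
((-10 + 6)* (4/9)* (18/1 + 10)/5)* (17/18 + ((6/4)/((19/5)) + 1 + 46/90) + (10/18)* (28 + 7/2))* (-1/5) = 40.52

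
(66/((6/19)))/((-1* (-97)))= 2.15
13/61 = 0.21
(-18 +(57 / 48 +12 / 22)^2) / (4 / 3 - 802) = 1393629 / 74404352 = 0.02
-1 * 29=-29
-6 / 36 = -1 / 6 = -0.17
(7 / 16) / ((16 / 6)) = 21 / 128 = 0.16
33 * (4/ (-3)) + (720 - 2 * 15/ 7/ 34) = 80429/ 119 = 675.87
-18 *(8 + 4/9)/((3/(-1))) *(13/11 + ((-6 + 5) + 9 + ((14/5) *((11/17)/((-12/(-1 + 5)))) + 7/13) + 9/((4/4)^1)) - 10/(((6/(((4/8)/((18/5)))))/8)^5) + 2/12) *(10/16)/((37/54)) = 121158445713091/143404570881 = 844.87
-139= -139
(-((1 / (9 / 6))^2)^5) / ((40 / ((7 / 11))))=-0.00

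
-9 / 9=-1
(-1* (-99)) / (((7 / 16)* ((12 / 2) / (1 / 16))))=33 / 14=2.36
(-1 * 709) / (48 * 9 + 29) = -709 / 461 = -1.54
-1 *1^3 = -1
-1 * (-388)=388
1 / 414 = 0.00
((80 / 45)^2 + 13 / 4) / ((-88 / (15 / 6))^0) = 2077 / 324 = 6.41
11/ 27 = 0.41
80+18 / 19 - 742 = -12560 / 19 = -661.05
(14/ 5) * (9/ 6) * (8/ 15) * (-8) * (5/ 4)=-112/ 5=-22.40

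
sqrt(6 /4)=sqrt(6) /2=1.22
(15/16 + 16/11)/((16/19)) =7999/2816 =2.84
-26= -26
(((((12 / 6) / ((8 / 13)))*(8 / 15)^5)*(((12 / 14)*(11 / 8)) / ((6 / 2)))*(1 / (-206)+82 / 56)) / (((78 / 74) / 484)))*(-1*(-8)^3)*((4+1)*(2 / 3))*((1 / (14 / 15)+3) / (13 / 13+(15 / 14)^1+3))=2753093496209408 / 54422431875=50587.48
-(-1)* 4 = 4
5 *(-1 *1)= -5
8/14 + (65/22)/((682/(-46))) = 19543/52514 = 0.37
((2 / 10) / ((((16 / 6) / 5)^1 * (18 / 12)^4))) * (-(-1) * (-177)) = -13.11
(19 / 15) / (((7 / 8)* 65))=152 / 6825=0.02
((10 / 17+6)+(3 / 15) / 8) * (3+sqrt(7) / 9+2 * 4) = 1499 * sqrt(7) / 2040+49467 / 680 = 74.69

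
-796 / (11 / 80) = -63680 / 11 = -5789.09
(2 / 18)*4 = 0.44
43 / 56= 0.77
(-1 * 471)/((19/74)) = -1834.42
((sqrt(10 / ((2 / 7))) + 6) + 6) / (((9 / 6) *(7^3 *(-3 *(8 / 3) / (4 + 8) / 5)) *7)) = -60 / 2401 - 5 *sqrt(35) / 2401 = -0.04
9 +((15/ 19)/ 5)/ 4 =687/ 76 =9.04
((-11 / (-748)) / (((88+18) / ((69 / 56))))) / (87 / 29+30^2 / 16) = 23 / 7972048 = 0.00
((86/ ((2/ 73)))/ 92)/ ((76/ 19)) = 3139/ 368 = 8.53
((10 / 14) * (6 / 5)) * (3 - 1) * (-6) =-72 / 7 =-10.29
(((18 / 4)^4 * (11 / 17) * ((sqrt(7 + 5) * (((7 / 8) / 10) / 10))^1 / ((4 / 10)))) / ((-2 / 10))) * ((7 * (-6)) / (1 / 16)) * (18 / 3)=31827411 * sqrt(3) / 136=405343.33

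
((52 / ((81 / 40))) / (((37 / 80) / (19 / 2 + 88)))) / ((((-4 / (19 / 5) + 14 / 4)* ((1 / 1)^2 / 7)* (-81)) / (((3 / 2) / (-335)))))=143852800 / 168068763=0.86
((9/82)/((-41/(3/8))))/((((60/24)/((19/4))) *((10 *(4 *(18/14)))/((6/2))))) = -0.00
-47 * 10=-470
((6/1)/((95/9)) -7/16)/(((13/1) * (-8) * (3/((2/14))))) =-199/3319680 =-0.00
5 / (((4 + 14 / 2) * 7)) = 5 / 77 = 0.06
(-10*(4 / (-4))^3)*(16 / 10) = 16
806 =806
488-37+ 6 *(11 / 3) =473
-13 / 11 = -1.18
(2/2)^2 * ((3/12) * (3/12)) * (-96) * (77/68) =-231/34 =-6.79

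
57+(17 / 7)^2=3082 / 49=62.90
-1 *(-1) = 1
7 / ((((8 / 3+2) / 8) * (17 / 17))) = 12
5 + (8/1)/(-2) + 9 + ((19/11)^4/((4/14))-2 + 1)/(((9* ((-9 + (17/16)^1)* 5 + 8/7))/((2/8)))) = 5676106220/568846773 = 9.98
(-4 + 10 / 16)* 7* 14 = -1323 / 4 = -330.75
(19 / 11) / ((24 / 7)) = 133 / 264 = 0.50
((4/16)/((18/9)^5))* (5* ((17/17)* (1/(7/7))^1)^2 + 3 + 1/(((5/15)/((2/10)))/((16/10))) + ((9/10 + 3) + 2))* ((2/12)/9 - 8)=-320233/345600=-0.93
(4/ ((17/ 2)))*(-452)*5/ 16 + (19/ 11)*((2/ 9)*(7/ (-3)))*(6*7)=-175178/ 1683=-104.09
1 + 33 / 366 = 133 / 122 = 1.09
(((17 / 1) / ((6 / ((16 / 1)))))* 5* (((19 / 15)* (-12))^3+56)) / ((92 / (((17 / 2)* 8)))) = -332909504 / 575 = -578973.05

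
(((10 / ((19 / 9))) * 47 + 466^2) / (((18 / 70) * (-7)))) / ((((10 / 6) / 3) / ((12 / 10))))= -24781164 / 95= -260854.36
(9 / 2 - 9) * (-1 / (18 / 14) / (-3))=-7 / 6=-1.17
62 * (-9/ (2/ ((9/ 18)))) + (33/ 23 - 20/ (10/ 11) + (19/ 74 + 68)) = -78129/ 851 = -91.81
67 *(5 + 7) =804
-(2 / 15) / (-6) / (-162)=-1 / 7290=-0.00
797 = 797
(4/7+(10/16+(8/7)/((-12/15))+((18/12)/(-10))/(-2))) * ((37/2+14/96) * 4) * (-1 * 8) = 1969/21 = 93.76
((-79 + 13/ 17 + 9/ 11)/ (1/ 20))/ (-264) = 72385/ 12342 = 5.86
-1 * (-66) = 66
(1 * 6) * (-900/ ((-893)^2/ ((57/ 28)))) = -0.01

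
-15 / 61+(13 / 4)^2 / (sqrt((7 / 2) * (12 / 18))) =-15 / 61+169 * sqrt(21) / 112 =6.67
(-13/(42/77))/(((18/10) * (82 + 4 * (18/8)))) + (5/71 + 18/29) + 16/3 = 4575593/778302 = 5.88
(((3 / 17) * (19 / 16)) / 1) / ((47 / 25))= 1425 / 12784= 0.11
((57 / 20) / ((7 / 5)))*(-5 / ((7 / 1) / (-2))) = 285 / 98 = 2.91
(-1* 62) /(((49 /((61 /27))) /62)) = -234484 /1323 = -177.24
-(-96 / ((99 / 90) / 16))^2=-235929600 / 121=-1949831.40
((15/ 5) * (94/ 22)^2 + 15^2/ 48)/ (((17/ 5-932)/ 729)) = -419565015/ 8988848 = -46.68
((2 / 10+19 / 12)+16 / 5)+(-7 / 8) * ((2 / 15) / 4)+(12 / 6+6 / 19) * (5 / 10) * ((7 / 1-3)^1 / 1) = 43711 / 4560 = 9.59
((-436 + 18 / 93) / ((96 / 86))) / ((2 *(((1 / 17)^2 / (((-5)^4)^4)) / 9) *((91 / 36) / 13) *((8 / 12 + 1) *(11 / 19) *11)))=-563225483551025390625 / 15004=-37538355341977165.46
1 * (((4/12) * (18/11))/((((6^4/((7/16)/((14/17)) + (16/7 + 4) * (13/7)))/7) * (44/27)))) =19137/867328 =0.02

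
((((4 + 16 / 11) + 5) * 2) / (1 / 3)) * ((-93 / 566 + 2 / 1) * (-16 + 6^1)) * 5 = -17922750 / 3113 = -5757.39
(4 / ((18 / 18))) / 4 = 1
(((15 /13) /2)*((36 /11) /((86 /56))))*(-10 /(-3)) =25200 /6149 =4.10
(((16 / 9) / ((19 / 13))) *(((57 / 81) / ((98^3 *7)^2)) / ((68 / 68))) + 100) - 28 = 47464763530264429 / 659232826809228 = 72.00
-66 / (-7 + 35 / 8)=176 / 7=25.14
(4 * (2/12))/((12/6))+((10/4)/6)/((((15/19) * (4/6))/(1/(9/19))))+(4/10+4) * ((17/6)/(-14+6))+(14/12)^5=101387/38880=2.61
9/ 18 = 1/ 2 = 0.50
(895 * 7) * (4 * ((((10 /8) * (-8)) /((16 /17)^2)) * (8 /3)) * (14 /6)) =-63370475 /36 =-1760290.97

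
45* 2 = 90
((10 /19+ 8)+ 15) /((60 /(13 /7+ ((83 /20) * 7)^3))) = 204571723463 /21280000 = 9613.33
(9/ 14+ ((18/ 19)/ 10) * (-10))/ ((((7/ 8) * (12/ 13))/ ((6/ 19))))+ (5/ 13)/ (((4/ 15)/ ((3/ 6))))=1107651/ 1839656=0.60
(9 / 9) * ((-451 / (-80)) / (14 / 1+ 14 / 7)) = 0.35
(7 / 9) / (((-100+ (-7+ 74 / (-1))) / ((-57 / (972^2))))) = 133 / 513017712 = 0.00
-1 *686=-686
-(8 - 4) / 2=-2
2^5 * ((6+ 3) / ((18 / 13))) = 208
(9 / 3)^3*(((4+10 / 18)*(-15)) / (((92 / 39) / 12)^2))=-25256205 / 529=-47743.30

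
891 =891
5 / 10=1 / 2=0.50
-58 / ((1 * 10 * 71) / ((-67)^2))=-130181 / 355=-366.71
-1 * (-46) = 46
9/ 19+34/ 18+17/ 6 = 1777/ 342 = 5.20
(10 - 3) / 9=7 / 9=0.78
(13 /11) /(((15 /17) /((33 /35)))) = 221 /175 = 1.26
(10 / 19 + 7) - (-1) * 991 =998.53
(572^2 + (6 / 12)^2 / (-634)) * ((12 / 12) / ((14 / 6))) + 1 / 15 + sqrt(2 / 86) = sqrt(43) / 43 + 5334036541 / 38040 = 140221.93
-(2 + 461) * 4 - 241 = -2093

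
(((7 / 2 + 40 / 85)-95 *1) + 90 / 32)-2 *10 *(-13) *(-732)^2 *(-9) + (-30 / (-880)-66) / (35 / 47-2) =-221335783724845 / 176528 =-1253828195.67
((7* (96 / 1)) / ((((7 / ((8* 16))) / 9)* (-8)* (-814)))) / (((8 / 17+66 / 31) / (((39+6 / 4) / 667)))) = 73763136 / 185956265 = 0.40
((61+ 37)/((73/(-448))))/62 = -21952/2263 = -9.70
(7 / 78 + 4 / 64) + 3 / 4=563 / 624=0.90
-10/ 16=-0.62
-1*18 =-18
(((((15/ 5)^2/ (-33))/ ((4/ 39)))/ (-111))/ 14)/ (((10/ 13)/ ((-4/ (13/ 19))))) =-741/ 56980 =-0.01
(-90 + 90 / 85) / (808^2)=-0.00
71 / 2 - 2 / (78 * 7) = 19381 / 546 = 35.50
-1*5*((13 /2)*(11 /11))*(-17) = 1105 /2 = 552.50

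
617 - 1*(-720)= 1337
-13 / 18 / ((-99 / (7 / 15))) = 91 / 26730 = 0.00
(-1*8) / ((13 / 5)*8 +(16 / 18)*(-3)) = -15 / 34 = -0.44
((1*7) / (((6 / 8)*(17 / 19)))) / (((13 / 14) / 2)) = 14896 / 663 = 22.47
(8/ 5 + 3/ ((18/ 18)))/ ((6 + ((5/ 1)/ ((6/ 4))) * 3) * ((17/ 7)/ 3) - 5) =483/ 835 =0.58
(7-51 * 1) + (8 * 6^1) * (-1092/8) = -6596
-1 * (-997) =997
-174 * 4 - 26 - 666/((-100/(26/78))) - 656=-68789/50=-1375.78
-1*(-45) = 45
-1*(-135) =135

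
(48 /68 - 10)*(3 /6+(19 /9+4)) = -553 /9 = -61.44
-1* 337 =-337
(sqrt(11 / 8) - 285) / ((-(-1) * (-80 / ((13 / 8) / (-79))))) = -0.07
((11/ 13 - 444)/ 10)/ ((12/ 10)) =-5761/ 156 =-36.93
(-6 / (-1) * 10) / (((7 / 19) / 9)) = 1465.71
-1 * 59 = -59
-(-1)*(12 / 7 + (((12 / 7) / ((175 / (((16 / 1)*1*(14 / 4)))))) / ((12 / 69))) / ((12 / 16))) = 148 / 25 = 5.92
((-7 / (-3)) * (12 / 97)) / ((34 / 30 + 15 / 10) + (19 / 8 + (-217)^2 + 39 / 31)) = 104160 / 16993855927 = 0.00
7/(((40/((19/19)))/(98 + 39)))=959/40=23.98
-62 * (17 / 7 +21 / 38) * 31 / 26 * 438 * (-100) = 1283799900 / 133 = 9652630.83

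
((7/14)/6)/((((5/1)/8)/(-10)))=-4/3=-1.33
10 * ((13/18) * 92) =5980/9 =664.44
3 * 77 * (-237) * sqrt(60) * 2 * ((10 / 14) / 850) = -712.72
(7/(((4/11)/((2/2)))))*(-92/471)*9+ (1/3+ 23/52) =-809831/24492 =-33.07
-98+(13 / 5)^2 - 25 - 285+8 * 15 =-7031 / 25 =-281.24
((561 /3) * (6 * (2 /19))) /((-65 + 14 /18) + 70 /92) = -929016 /499187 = -1.86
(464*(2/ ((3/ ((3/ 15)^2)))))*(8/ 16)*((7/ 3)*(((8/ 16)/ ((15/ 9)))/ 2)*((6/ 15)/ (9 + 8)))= 1624/ 31875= 0.05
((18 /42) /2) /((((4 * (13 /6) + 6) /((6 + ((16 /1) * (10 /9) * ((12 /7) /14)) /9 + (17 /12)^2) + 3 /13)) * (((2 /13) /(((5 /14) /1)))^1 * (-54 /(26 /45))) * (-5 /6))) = 30334811 /8214877440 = 0.00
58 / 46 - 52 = -1167 / 23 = -50.74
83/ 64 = 1.30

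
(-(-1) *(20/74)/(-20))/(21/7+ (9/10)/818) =-0.00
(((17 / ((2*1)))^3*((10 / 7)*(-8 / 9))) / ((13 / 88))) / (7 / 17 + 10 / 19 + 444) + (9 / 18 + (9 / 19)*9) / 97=-93201606917 / 7888213242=-11.82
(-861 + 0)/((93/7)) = -2009/31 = -64.81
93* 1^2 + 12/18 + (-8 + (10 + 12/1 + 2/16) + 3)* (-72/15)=172/15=11.47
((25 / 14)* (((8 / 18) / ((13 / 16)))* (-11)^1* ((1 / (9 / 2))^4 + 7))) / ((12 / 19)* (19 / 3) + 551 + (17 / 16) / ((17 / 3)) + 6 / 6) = -588070400 / 4347128331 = -0.14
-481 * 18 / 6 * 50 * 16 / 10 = -115440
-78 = -78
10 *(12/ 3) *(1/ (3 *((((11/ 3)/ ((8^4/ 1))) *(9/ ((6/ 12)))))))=81920/ 99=827.47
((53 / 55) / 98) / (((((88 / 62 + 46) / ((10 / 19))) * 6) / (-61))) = -100223 / 90325620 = -0.00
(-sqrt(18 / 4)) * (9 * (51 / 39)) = -459 * sqrt(2) / 26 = -24.97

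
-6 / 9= -2 / 3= -0.67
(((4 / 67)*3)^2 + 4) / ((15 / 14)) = 3.76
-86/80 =-43/40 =-1.08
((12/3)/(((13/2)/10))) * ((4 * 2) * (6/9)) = 1280/39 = 32.82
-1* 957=-957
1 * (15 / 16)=15 / 16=0.94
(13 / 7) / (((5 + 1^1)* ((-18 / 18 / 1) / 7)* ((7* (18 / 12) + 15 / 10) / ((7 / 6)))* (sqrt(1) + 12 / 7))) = -637 / 8208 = -0.08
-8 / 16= -1 / 2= -0.50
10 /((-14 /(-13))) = 65 /7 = 9.29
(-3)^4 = 81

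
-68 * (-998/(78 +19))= 67864/97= 699.63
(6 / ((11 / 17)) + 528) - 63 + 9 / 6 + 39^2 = 43929 / 22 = 1996.77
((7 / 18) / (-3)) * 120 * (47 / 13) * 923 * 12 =-1868720 / 3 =-622906.67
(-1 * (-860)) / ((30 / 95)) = 8170 / 3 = 2723.33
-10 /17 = -0.59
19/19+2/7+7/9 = 130/63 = 2.06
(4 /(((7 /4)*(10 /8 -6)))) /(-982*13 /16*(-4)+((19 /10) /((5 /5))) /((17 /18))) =-10880 /72205301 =-0.00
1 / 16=0.06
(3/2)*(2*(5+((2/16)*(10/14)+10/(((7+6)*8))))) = 11325/728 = 15.56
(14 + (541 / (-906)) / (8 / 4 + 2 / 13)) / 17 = 348119 / 431256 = 0.81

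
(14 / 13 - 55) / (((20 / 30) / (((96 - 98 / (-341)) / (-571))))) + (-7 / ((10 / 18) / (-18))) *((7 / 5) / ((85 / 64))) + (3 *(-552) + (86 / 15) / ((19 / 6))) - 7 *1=-143944755584206 / 102198936125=-1408.48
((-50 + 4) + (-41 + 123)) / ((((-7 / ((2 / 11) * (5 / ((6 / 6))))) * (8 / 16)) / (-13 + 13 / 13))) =8640 / 77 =112.21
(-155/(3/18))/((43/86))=-1860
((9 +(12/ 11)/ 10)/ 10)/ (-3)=-0.30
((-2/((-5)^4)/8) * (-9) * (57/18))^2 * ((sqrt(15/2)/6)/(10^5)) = 1083 * sqrt(30)/10000000000000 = 0.00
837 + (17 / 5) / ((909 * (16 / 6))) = 10144457 / 12120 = 837.00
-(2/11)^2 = -0.03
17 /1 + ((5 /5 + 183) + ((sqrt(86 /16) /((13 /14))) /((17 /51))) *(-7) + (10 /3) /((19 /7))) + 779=55930 /57 - 147 *sqrt(86) /26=928.80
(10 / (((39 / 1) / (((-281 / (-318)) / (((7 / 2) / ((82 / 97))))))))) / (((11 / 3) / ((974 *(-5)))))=-1122145400 / 15438423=-72.69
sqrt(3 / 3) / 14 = 1 / 14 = 0.07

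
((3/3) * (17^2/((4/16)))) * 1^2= 1156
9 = 9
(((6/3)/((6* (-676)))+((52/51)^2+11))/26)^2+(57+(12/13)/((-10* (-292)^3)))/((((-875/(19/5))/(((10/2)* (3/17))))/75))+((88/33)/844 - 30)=-1385839028428311234999768329/30019943916944667240609600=-46.16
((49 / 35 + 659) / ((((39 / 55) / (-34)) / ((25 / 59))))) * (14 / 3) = -33248600 / 531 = -62615.07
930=930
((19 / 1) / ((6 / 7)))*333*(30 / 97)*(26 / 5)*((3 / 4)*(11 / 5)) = 18999981 / 970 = 19587.61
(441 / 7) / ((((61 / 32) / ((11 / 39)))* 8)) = 1.17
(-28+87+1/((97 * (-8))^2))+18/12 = 36431649/602176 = 60.50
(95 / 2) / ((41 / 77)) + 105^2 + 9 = 912103 / 82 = 11123.21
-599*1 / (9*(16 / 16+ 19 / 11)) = -6589 / 270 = -24.40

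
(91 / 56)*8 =13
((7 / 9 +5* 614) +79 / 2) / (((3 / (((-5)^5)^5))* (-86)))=16684830188751220703125 / 4644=3592771358473561736.25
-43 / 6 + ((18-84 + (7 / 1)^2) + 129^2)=99701 / 6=16616.83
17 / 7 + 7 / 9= 202 / 63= 3.21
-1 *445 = -445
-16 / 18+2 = 1.11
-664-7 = -671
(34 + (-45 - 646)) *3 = -1971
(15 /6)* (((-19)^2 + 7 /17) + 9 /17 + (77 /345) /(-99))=904.85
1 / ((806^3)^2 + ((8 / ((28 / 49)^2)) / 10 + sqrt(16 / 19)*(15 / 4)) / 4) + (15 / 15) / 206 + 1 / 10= 164522985466218815973549859769400898962022 / 1569061805835234949610964643017167357791395 - 8000*sqrt(19) / 3046721953078126115749445908771198752993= 0.10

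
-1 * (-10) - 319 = -309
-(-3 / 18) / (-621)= -1 / 3726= -0.00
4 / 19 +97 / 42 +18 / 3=6799 / 798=8.52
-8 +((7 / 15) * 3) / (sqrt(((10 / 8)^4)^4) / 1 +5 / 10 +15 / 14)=-134999576 / 17276355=-7.81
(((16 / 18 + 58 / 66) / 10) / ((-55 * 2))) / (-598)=7 / 2604888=0.00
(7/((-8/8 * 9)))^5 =-16807/59049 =-0.28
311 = 311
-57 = -57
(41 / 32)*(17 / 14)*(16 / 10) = 697 / 280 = 2.49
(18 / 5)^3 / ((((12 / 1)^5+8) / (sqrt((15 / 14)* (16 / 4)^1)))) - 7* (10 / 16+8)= -483 / 8+729* sqrt(210) / 27216875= -60.37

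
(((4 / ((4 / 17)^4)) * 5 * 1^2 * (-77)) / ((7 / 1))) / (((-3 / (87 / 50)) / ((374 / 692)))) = 4982278213 / 221440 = 22499.45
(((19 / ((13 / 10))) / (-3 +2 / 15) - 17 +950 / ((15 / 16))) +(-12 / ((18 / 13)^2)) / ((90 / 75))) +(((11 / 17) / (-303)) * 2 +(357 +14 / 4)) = 104683490747 / 77744043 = 1346.51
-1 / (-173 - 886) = 1 / 1059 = 0.00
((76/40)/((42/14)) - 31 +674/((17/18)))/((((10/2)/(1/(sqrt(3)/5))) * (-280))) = -348473 * sqrt(3)/428400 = -1.41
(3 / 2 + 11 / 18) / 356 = 19 / 3204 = 0.01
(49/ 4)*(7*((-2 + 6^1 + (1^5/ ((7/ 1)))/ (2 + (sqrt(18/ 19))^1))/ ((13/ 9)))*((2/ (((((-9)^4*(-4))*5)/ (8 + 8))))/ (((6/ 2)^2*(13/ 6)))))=-54292/ 17864145 + 98*sqrt(38)/ 17864145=-0.00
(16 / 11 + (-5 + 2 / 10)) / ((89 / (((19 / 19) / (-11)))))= 184 / 53845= 0.00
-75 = -75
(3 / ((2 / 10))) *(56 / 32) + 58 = 337 / 4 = 84.25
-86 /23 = -3.74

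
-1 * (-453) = 453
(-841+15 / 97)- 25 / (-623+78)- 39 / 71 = -631586230 / 750683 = -841.35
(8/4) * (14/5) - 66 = -302/5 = -60.40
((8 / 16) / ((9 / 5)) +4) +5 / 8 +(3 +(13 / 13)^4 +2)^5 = 560225 / 72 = 7780.90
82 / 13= 6.31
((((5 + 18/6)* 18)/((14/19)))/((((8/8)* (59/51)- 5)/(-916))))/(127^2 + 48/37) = 591144264/204709603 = 2.89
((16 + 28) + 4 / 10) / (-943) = -222 / 4715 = -0.05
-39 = -39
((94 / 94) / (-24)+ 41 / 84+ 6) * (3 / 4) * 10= 5415 / 112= 48.35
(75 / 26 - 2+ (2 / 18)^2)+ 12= 27161 / 2106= 12.90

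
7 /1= 7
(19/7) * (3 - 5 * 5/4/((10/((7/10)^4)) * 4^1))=3602381/448000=8.04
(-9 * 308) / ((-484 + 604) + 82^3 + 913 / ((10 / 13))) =-27720 / 5526749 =-0.01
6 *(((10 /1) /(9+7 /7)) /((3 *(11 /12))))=24 /11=2.18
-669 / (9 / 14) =-1040.67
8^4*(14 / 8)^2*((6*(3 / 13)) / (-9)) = -1929.85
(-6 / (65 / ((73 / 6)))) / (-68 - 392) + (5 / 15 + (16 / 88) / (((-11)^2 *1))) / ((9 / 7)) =0.26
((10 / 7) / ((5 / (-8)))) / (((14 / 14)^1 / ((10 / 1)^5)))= -1600000 / 7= -228571.43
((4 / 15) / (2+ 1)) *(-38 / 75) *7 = -1064 / 3375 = -0.32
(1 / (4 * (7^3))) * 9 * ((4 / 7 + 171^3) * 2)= 315013329 / 4802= 65600.44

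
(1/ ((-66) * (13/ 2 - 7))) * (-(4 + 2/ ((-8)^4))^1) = -2731/ 22528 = -0.12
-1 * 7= -7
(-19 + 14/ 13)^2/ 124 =54289/ 20956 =2.59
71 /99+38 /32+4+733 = 1170425 /1584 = 738.90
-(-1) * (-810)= -810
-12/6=-2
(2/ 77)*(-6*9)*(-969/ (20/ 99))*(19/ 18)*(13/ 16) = 6462261/ 1120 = 5769.88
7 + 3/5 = 38/5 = 7.60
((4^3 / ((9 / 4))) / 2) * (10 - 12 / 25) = 135.40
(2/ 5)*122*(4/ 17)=976/ 85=11.48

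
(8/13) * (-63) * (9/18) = -252/13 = -19.38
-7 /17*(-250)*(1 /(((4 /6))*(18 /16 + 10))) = 21000 /1513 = 13.88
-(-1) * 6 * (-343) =-2058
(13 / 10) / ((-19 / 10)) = -13 / 19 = -0.68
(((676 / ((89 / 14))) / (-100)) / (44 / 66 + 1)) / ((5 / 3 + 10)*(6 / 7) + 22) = -3549 / 178000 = -0.02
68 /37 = 1.84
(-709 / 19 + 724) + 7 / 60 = 782953 / 1140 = 686.80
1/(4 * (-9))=-1/36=-0.03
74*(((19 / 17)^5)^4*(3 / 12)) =1390829017929200453154157237 / 8128462813295145044803202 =171.11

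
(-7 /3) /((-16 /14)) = 49 /24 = 2.04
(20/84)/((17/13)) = 65/357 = 0.18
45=45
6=6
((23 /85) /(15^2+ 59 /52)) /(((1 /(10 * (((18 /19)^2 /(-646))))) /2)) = -775008 /23309289509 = -0.00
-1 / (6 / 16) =-8 / 3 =-2.67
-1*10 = -10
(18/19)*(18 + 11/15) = 1686/95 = 17.75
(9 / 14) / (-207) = -1 / 322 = -0.00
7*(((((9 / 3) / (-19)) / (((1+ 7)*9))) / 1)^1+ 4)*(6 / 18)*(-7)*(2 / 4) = -89327 / 2736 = -32.65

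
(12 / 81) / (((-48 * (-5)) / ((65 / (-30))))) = -13 / 9720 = -0.00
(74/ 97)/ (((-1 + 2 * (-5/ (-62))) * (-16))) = 1147/ 20176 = 0.06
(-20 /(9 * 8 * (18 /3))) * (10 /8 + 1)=-5 /48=-0.10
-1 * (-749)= 749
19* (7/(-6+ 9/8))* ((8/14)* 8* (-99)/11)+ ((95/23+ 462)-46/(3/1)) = 1411213/897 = 1573.26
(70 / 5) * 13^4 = 399854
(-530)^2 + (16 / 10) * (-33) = 1404236 / 5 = 280847.20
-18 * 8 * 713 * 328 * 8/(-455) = 269411328/455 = 592112.81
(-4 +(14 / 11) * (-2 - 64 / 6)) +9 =-367 / 33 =-11.12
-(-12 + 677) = -665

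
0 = 0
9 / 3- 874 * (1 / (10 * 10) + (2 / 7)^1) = -89409 / 350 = -255.45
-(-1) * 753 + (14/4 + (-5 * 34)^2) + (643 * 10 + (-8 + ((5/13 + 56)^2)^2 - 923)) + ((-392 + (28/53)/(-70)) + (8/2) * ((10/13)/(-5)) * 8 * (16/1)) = 153525152947501/15137330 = 10142155.38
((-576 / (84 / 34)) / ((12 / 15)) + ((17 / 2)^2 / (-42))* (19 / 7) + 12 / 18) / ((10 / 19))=-2200371 / 3920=-561.32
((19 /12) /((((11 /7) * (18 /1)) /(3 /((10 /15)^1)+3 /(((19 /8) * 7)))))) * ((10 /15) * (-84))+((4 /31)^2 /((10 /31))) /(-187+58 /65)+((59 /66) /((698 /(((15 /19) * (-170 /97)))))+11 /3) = -262844102667320 /23879505617451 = -11.01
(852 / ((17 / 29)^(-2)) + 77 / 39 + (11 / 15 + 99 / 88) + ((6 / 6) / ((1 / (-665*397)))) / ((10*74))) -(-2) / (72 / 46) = -8573534201 / 145627560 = -58.87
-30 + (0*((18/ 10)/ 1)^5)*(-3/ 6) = -30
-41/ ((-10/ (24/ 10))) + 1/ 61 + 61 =108056/ 1525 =70.86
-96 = -96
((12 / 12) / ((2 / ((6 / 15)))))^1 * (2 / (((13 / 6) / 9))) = 108 / 65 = 1.66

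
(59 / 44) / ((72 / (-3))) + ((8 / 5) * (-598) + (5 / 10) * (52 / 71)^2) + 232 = -19285973239 / 26616480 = -724.59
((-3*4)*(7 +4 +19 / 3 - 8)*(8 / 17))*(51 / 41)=-2688 / 41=-65.56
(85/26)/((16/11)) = 2.25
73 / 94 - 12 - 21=-3029 / 94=-32.22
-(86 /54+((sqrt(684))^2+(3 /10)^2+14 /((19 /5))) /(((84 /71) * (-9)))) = 90493141 /1436400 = 63.00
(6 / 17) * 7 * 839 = 35238 / 17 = 2072.82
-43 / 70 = -0.61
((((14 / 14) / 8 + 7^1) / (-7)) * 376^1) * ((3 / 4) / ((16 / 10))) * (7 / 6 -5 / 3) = 40185 / 448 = 89.70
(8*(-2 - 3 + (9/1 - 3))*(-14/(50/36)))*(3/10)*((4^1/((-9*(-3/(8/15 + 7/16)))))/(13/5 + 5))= -3262/7125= -0.46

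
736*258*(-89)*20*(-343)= 115934219520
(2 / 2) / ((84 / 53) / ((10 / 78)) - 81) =-0.01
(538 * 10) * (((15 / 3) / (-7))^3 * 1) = -672500 / 343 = -1960.64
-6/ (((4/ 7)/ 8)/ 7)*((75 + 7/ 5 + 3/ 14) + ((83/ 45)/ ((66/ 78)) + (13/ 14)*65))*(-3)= 13500452/ 55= 245462.76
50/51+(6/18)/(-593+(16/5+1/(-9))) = 1326535/1353846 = 0.98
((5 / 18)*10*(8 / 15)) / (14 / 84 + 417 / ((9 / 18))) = 16 / 9009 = 0.00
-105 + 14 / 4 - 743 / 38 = -121.05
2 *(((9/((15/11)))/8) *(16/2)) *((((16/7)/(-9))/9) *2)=-704/945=-0.74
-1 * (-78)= 78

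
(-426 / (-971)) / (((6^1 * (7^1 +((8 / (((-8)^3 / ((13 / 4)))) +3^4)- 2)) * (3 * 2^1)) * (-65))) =-9088 / 4166158035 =-0.00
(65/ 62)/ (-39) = -5/ 186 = -0.03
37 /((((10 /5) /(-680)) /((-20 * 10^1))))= 2516000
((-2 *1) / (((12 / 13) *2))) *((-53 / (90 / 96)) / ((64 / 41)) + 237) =-217.52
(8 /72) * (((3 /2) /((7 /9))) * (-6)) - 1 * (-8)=47 /7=6.71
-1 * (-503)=503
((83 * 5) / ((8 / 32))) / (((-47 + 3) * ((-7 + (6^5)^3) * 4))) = -415 / 20688139321036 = -0.00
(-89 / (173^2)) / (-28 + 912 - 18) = -89 / 25918514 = -0.00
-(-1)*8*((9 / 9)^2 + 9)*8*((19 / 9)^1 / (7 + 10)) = 12160 / 153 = 79.48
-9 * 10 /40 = -9 /4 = -2.25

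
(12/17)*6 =4.24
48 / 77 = 0.62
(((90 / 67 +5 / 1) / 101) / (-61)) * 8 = -3400 / 412787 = -0.01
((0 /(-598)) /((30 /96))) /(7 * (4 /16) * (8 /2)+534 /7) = 0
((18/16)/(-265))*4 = -9/530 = -0.02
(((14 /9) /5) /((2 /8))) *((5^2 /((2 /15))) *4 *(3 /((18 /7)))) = 9800 /9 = 1088.89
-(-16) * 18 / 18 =16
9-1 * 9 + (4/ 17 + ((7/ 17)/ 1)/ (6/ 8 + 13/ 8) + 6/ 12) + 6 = 4463/ 646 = 6.91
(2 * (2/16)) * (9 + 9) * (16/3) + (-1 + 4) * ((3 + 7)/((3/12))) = 144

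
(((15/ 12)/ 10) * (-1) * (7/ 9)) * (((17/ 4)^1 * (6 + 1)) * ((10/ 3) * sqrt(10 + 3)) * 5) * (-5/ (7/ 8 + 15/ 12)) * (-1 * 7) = -42875 * sqrt(13)/ 54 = -2862.74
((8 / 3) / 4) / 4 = 1 / 6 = 0.17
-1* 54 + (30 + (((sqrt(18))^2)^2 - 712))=-412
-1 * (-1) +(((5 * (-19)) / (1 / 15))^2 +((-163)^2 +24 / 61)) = 125488919 / 61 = 2057195.39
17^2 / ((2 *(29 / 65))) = 18785 / 58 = 323.88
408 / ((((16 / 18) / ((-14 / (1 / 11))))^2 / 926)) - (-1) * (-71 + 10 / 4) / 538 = 12201968729275 / 1076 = 11340119636.87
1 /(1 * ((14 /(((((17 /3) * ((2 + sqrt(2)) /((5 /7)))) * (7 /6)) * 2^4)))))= 476 * sqrt(2) /45 + 952 /45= 36.11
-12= -12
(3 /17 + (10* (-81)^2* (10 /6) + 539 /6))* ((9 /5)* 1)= 196992.02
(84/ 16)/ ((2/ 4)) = 21/ 2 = 10.50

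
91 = 91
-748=-748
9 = 9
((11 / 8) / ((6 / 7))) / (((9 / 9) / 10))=385 / 24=16.04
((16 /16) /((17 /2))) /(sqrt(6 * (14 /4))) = 2 * sqrt(21) /357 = 0.03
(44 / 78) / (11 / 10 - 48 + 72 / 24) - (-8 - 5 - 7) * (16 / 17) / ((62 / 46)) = 125894620 / 9022767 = 13.95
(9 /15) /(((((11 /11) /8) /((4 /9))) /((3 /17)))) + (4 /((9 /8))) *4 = 11168 /765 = 14.60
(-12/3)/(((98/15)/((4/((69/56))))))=-320/161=-1.99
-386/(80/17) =-3281/40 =-82.02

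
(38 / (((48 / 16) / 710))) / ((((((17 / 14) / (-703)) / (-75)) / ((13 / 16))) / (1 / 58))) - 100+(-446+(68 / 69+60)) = 744267856673 / 136068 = 5469822.86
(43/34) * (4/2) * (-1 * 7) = -301/17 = -17.71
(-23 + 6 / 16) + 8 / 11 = -21.90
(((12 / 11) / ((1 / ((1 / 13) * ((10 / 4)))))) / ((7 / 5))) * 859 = 128850 / 1001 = 128.72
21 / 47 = 0.45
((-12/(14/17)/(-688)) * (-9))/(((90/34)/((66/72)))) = -3179/48160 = -0.07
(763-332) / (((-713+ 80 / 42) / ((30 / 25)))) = -54306 / 74665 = -0.73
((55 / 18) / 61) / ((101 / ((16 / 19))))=440 / 1053531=0.00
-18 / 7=-2.57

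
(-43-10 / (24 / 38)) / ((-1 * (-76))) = -353 / 456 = -0.77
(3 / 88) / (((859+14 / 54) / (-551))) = -1539 / 70400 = -0.02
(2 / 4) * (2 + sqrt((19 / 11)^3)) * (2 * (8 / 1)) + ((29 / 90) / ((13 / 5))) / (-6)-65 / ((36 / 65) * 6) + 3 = -1631 / 2808 + 152 * sqrt(209) / 121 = 17.58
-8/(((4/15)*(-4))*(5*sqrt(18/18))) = 3/2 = 1.50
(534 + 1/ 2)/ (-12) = -1069/ 24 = -44.54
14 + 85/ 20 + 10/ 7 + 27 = 1307/ 28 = 46.68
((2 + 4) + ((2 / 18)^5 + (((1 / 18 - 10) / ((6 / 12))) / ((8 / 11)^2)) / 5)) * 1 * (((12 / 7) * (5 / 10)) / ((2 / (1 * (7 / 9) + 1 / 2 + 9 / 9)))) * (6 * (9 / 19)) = -61996961 / 14696640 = -4.22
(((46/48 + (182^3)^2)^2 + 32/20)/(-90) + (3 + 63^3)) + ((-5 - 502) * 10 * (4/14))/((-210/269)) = -186399706250487017006801867053637/12700800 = -14676217738291053871157870.00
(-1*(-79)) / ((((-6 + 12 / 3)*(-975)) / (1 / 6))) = 79 / 11700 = 0.01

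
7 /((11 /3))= 21 /11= 1.91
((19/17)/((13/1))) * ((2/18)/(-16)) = -19/31824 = -0.00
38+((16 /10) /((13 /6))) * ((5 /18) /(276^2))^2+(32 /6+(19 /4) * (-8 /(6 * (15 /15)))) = 37.00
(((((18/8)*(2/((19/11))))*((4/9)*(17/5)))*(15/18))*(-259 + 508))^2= 240901441/361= 667317.01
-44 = -44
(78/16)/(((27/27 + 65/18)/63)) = 22113/332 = 66.61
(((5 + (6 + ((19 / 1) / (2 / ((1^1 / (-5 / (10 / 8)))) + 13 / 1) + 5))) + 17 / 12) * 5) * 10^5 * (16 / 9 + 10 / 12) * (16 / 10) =1196620000 / 27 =44319259.26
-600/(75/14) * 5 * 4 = -2240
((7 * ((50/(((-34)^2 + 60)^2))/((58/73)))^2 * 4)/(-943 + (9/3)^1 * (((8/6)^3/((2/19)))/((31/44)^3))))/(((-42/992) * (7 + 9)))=1845541278375/18483838343725906395136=0.00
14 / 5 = 2.80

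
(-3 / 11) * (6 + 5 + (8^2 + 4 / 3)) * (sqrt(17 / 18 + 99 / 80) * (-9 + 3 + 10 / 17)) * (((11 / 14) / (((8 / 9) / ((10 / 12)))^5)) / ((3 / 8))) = 88880625 * sqrt(7855) / 31195136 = 252.52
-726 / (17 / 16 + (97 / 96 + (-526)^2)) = -6336 / 2414645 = -0.00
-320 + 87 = -233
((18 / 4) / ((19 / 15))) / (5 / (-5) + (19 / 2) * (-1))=-45 / 133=-0.34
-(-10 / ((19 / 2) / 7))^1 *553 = 77420 / 19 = 4074.74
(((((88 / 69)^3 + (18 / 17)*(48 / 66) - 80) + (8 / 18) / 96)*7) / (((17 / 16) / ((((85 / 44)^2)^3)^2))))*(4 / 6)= -130631237719814398399114501953125 / 142703077332654538409115648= -915405.89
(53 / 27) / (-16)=-53 / 432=-0.12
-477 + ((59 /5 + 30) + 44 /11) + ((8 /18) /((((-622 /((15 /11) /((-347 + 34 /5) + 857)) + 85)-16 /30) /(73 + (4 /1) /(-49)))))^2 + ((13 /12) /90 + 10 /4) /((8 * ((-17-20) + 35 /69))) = -260570443602266041288822727 /604279322929122977082240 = -431.21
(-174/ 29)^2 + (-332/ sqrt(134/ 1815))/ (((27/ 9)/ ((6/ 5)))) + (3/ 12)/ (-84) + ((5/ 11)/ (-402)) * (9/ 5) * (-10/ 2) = 8916535/ 247632 - 3652 * sqrt(2010)/ 335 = -452.74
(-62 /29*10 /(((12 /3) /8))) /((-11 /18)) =22320 /319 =69.97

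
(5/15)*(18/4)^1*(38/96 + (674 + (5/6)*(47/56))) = 14177/14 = 1012.64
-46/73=-0.63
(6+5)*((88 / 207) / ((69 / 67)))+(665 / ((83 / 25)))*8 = 1905022048 / 1185489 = 1606.95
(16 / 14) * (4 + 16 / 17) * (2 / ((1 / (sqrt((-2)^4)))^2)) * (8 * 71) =102640.94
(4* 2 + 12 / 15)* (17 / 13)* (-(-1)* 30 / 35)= 4488 / 455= 9.86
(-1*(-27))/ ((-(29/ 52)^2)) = -73008/ 841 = -86.81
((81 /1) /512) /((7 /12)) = 243 /896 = 0.27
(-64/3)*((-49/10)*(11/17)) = 17248/255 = 67.64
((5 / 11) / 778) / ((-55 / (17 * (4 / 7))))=-34 / 329483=-0.00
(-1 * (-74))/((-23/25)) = -1850/23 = -80.43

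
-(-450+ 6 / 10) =449.40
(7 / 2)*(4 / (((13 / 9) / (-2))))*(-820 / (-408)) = -8610 / 221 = -38.96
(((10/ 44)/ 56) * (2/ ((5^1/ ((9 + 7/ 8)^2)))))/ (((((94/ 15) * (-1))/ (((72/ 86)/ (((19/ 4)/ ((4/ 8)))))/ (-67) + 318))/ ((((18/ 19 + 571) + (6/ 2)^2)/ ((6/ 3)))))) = -4496742540506025/ 1927121090048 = -2333.40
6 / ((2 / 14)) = 42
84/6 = 14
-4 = -4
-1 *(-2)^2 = -4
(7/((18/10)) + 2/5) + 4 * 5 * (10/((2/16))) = 72193/45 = 1604.29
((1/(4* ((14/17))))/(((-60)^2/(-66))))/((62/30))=-187/69440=-0.00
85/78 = 1.09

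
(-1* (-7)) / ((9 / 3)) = 7 / 3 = 2.33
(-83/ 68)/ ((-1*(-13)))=-83/ 884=-0.09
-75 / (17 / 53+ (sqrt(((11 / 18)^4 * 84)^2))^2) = -12167873136 / 22319639261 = -0.55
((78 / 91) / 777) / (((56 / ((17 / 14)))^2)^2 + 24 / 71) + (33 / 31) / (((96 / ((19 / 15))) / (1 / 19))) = 13373752235055241 / 18091033418941092960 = 0.00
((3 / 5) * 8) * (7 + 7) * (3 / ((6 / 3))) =504 / 5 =100.80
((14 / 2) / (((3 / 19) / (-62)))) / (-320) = 4123 / 480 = 8.59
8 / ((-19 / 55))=-440 / 19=-23.16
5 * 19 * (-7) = -665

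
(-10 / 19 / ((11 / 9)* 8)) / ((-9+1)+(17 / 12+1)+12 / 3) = 135 / 3971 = 0.03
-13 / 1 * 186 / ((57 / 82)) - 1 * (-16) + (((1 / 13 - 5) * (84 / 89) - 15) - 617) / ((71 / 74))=-4126.07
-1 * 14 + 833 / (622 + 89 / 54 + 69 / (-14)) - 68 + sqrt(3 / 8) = -9431479 / 116938 + sqrt(6) / 4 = -80.04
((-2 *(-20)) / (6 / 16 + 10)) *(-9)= -2880 / 83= -34.70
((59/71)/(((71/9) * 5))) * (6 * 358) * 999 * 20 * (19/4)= 21649500828/5041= 4294683.76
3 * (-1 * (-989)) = 2967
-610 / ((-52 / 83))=25315 / 26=973.65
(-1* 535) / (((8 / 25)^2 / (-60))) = 5015625 / 16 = 313476.56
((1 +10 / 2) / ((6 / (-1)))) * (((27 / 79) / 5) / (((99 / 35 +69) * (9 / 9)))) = -63 / 66202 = -0.00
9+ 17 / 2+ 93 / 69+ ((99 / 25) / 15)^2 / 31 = 420003219 / 22281250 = 18.85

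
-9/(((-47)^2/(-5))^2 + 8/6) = -675/14639143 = -0.00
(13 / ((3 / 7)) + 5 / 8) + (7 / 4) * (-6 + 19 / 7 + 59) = 3083 / 24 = 128.46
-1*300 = -300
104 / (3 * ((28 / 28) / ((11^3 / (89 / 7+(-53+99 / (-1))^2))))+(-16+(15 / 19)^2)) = 43724681 / 15441143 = 2.83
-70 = -70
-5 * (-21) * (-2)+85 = -125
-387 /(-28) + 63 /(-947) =364725 /26516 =13.75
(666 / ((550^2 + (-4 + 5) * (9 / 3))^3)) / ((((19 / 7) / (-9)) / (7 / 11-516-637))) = 531859608 / 5785426015588263143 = 0.00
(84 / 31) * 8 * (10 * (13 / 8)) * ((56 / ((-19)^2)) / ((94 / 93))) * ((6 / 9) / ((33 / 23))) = 25.12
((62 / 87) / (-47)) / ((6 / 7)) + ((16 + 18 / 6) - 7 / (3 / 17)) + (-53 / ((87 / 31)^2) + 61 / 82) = -86441921 / 3241214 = -26.67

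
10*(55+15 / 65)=7180 / 13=552.31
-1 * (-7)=7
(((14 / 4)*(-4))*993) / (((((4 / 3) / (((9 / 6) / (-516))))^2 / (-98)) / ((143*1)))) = 926.07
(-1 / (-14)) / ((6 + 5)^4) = 0.00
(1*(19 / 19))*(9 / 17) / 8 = 9 / 136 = 0.07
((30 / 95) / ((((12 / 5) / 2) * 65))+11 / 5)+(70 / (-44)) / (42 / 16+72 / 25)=28643642 / 14957085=1.92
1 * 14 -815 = -801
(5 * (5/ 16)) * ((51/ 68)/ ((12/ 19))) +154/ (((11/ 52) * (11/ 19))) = 1259.31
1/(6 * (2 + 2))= 1/24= 0.04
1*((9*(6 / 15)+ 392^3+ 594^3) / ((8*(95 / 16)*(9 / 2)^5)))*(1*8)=690741441536 / 28048275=24626.88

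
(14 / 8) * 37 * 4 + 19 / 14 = 3645 / 14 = 260.36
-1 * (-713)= 713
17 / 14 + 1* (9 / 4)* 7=475 / 28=16.96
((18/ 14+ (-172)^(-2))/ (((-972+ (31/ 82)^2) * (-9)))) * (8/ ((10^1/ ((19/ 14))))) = 8504173957/ 53285078247030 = 0.00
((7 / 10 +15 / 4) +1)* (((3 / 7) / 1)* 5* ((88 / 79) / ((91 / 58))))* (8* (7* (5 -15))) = -33380160 / 7189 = -4643.23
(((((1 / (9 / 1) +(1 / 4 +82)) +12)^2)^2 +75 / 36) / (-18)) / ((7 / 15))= -9438281.14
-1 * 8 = -8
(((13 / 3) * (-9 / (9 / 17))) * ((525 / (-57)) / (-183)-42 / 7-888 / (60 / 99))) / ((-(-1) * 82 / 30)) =39649.28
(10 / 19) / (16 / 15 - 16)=-75 / 2128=-0.04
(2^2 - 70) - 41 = -107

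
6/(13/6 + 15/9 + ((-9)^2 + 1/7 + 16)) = 252/4241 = 0.06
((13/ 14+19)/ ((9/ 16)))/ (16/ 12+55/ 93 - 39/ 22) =507408/ 2177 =233.08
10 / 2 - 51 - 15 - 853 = -914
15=15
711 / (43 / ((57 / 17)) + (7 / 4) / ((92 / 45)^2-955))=312124526388 / 5629093789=55.45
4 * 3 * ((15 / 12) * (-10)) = -150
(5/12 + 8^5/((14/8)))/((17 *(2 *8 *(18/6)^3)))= 1572899/616896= 2.55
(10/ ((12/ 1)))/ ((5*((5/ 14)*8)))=7/ 120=0.06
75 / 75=1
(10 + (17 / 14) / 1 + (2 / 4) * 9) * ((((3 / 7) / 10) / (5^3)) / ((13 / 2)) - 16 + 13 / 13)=-235.71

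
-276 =-276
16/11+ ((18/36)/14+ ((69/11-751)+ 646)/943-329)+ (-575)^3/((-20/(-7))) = -9662869856511/145222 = -66538608.86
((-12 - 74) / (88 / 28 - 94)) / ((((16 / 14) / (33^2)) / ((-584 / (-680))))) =55833393 / 72080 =774.60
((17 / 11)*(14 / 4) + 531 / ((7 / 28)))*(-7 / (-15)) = 327929 / 330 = 993.72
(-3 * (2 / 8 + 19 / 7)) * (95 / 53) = -23655 / 1484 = -15.94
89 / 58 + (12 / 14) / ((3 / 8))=1551 / 406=3.82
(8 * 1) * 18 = 144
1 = 1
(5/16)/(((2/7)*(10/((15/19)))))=105/1216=0.09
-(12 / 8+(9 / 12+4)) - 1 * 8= -57 / 4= -14.25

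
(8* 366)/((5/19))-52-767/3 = 162281/15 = 10818.73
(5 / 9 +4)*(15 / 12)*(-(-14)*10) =7175 / 9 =797.22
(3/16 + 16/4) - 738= -11741/16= -733.81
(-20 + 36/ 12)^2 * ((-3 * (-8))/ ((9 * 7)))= 2312/ 21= 110.10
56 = 56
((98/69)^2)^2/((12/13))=299769652/68001363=4.41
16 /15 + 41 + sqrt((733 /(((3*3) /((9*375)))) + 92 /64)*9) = 631 /15 + 3*sqrt(4398023) /4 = 1614.93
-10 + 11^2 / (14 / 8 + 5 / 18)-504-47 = -501.33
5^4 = 625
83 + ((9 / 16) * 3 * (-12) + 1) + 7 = 283 / 4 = 70.75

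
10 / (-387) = -10 / 387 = -0.03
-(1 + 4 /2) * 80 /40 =-6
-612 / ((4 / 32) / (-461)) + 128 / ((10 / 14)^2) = 56432672 / 25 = 2257306.88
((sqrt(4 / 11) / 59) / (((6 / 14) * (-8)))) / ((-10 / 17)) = 119 * sqrt(11) / 77880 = 0.01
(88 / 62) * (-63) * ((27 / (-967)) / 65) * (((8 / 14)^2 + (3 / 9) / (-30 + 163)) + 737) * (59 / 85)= 86606796672 / 4405569805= 19.66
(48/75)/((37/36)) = 576/925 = 0.62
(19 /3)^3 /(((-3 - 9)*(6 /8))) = -6859 /243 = -28.23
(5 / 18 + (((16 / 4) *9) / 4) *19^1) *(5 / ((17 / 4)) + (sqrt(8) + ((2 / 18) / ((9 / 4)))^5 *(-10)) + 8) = 3083 *sqrt(2) / 9 + 838480723701754 / 533478013353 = 2056.17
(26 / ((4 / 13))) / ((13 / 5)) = 65 / 2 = 32.50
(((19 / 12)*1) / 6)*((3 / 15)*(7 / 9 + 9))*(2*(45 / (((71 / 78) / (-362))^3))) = -1045546354250112 / 357911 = -2921246774.34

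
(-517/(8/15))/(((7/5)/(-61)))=2365275/56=42237.05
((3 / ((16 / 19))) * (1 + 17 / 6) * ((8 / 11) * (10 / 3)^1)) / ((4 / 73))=159505 / 264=604.19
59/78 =0.76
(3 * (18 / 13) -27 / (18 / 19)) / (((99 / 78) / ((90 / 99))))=-2110 / 121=-17.44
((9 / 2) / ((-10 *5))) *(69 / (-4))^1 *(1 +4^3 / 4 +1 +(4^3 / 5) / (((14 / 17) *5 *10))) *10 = 4974831 / 17500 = 284.28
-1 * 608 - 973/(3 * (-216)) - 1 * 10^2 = -706.50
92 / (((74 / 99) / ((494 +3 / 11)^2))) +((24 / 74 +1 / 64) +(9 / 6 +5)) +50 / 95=30069395.98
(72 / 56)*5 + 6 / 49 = 321 / 49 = 6.55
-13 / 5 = -2.60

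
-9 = -9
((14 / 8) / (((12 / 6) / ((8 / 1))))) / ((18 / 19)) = 133 / 18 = 7.39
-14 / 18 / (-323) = 0.00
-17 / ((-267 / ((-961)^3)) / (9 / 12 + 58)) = -3545577205595 / 1068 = -3319828844.19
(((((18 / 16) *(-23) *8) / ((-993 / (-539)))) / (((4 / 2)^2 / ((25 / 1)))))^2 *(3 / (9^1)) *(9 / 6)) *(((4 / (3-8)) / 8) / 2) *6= -518688930375 / 7011904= -73972.62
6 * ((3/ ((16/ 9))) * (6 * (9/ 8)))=2187/ 32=68.34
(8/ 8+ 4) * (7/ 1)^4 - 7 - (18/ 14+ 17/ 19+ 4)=1594912/ 133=11991.82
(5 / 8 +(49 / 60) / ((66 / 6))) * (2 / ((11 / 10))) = 923 / 726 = 1.27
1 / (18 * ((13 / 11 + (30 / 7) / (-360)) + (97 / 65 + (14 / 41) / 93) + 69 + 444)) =0.00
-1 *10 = -10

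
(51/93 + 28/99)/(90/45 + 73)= 2551/230175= 0.01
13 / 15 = 0.87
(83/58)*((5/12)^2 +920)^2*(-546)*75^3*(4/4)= -2072068190059765625/7424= -279104012669688.26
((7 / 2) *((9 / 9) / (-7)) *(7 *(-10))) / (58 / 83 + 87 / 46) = 133630 / 9889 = 13.51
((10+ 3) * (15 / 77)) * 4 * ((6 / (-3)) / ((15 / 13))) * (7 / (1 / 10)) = -13520 / 11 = -1229.09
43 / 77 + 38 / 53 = 5205 / 4081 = 1.28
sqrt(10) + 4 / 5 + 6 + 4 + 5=sqrt(10) + 79 / 5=18.96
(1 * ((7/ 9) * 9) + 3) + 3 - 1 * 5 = 8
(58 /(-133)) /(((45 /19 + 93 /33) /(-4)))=0.34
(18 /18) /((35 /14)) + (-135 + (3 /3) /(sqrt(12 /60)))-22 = -783 /5 + sqrt(5) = -154.36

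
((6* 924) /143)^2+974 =418622 /169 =2477.05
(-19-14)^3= -35937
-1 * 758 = -758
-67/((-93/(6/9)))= 134/279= 0.48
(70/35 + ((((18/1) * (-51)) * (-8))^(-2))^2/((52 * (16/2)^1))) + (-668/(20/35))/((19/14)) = -19758637570420698513389/22992045188510121984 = -859.37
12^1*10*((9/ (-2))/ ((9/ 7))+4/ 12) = -380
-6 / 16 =-3 / 8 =-0.38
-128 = -128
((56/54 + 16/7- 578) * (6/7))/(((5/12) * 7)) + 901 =3766733/5145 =732.12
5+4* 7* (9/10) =151/5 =30.20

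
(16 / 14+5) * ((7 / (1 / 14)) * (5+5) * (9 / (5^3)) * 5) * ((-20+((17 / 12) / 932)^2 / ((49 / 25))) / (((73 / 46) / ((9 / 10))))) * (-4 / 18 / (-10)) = -24246365865359 / 44386686400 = -546.25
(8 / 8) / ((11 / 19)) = 19 / 11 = 1.73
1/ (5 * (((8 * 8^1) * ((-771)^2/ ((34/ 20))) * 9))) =17/ 17119900800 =0.00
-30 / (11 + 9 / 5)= -75 / 32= -2.34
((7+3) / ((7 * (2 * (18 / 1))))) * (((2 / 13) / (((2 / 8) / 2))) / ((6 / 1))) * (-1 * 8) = -160 / 2457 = -0.07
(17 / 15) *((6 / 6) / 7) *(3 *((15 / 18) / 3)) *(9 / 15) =17 / 210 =0.08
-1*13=-13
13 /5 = 2.60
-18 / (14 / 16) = -144 / 7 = -20.57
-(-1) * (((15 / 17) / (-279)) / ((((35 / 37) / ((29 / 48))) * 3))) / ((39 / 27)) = -1073 / 2301936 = -0.00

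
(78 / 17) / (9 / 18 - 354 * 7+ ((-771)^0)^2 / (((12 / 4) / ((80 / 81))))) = -37908 / 20466385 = -0.00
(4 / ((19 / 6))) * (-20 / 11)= -480 / 209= -2.30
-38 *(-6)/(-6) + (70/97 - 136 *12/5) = -176384/485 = -363.68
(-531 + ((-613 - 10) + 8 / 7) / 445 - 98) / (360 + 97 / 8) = -15709504 / 9273355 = -1.69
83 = 83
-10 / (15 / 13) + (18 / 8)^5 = 150523 / 3072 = 49.00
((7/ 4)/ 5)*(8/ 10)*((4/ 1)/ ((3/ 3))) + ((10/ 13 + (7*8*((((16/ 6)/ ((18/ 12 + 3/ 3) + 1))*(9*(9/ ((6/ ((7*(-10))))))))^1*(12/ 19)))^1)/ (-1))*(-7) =-1100695834/ 6175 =-178250.34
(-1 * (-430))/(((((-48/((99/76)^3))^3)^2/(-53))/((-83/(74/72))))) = 9744081455223100177784085463223392463985/555234308864888204858503318084818015617024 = 0.02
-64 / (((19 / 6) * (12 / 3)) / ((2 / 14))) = -96 / 133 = -0.72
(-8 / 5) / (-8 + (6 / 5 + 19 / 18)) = 144 / 517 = 0.28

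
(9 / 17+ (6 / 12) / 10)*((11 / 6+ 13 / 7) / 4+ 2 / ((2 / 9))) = 328399 / 57120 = 5.75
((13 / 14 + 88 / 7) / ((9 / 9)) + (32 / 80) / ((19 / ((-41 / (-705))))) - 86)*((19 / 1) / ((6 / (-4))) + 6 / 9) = 19422422 / 22325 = 869.99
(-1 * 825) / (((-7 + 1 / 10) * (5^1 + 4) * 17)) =2750 / 3519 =0.78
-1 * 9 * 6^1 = -54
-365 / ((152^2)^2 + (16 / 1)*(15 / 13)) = -4745 / 6939332848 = -0.00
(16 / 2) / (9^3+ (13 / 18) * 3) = 48 / 4387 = 0.01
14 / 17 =0.82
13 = 13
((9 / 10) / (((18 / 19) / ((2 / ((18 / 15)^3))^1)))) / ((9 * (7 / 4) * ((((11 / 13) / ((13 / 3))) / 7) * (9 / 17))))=1364675 / 288684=4.73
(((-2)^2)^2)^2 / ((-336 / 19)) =-14.48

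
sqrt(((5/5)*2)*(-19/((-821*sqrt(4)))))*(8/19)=8*sqrt(15599)/15599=0.06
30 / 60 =1 / 2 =0.50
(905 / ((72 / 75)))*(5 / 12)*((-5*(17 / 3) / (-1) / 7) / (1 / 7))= 9615625 / 864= 11129.20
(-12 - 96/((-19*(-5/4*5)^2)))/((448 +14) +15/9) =-422892/16518125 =-0.03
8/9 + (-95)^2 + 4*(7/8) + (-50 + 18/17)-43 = 2734859/306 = 8937.45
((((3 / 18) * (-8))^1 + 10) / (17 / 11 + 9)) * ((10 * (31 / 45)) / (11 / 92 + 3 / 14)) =2854852 / 168345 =16.96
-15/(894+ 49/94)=-282/16817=-0.02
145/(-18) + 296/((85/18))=83579/1530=54.63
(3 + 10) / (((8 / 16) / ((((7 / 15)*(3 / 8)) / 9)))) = 91 / 180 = 0.51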